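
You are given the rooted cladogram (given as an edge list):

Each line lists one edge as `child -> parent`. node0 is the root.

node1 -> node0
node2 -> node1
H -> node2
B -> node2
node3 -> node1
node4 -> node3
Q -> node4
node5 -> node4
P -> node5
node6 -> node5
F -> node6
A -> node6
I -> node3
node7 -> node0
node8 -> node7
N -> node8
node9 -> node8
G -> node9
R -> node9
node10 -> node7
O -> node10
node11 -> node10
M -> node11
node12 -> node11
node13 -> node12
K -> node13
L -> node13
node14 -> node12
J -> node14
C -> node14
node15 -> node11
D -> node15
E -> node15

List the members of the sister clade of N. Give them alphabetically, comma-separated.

N attaches to the tree at the node subtending (N,(G,R)).
The other lineage descending from that same node — the sister group — is (G,R); its 2 tips in alphabetical order are the answer.

G, R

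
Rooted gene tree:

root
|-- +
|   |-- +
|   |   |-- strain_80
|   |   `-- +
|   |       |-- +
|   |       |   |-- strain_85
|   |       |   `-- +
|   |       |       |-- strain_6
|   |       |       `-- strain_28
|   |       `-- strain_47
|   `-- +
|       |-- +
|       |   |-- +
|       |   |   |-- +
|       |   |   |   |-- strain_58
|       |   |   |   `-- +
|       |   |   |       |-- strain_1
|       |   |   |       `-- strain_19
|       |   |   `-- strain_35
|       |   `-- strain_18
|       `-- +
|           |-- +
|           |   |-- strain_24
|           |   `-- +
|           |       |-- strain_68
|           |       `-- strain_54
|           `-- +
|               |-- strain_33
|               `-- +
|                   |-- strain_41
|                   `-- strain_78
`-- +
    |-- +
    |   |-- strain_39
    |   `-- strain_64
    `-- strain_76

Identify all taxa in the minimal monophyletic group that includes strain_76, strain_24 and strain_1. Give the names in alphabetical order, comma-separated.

Tracing strain_76: it sits inside ((strain_39,strain_64),strain_76).
Tracing strain_24: it sits inside (strain_24,(strain_68,strain_54)).
Tracing strain_1: it sits inside (strain_1,strain_19).
The smallest clade enclosing all 3 is the whole tree (their MRCA is the root), so the answer is all 19 tips in alphabetical order.

strain_1, strain_18, strain_19, strain_24, strain_28, strain_33, strain_35, strain_39, strain_41, strain_47, strain_54, strain_58, strain_6, strain_64, strain_68, strain_76, strain_78, strain_80, strain_85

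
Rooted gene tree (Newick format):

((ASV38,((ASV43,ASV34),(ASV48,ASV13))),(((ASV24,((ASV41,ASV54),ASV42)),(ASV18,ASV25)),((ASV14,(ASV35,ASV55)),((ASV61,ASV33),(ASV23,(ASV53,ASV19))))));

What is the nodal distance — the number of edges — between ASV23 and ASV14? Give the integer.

5

The MRCA of ASV23 and ASV14 is the node subtending ((ASV14,(ASV35,ASV55)),((ASV61,ASV33),(ASV23,(ASV53,ASV19)))).
From ASV23 up to that node: 3 branches. From ASV14 up to the same node: 2 branches. Total: 3 + 2 = 5.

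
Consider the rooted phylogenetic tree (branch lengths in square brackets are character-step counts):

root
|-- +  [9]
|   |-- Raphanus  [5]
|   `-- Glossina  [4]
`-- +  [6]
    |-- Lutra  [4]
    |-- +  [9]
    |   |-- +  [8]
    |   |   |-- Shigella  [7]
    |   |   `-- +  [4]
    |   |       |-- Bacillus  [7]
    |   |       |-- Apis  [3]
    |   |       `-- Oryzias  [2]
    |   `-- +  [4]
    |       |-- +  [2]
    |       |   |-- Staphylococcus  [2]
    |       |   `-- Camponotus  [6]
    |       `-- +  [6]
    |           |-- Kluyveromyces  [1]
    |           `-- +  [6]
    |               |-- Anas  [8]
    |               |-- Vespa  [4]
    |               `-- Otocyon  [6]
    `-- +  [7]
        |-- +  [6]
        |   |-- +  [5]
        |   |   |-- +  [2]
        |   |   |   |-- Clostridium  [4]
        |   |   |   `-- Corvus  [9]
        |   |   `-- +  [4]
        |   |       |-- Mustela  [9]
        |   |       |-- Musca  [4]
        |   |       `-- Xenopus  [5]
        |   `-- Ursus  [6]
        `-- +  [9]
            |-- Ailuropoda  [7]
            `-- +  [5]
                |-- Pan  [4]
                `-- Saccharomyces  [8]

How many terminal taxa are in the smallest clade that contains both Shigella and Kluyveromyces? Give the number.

The MRCA of Shigella and Kluyveromyces is the node subtending ((Shigella,(Bacillus,Apis,Oryzias)),((Staphylococcus,Camponotus),(Kluyveromyces,(Anas,Vespa,Otocyon)))).
That clade contains 10 terminal taxa: Anas, Apis, Bacillus, Camponotus, Kluyveromyces, Oryzias, Otocyon, Shigella, Staphylococcus, Vespa.

10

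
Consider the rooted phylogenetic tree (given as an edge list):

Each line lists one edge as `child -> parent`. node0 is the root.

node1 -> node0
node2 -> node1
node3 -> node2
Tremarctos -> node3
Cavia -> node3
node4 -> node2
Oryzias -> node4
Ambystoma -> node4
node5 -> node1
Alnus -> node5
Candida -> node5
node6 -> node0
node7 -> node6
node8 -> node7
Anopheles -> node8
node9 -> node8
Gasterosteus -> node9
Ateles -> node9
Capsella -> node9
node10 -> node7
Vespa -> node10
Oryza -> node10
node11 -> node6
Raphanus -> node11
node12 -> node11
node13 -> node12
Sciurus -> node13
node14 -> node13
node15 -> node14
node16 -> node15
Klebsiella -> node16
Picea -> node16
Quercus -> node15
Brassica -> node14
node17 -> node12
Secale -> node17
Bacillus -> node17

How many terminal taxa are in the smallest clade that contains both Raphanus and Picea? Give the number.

The MRCA of Raphanus and Picea is the node subtending (Raphanus,((Sciurus,(((Klebsiella,Picea),Quercus),Brassica)),(Secale,Bacillus))).
That clade contains 8 terminal taxa: Bacillus, Brassica, Klebsiella, Picea, Quercus, Raphanus, Sciurus, Secale.

8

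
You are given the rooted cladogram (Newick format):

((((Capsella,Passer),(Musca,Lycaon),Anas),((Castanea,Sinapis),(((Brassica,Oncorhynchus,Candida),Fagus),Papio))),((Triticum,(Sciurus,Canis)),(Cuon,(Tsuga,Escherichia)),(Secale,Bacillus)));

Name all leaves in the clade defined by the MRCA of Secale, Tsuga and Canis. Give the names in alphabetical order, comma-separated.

Tracing Secale: it sits inside (Secale,Bacillus).
Tracing Tsuga: it sits inside (Tsuga,Escherichia).
Tracing Canis: it sits inside (Sciurus,Canis).
The smallest clade enclosing all 3 is ((Triticum,(Sciurus,Canis)),(Cuon,(Tsuga,Escherichia)),(Secale,Bacillus)); the answer is its 8 terminal taxa in alphabetical order.

Bacillus, Canis, Cuon, Escherichia, Sciurus, Secale, Triticum, Tsuga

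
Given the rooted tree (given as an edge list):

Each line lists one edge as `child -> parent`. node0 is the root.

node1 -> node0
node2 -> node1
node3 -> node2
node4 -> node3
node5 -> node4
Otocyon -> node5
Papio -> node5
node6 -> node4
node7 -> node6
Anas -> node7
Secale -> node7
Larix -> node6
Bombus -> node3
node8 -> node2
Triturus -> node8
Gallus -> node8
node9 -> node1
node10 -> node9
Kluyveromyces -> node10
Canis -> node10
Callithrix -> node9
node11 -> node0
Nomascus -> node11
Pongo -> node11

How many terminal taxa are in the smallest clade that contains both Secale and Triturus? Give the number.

8

The MRCA of Secale and Triturus is the node subtending ((((Otocyon,Papio),((Anas,Secale),Larix)),Bombus),(Triturus,Gallus)).
That clade contains 8 terminal taxa: Anas, Bombus, Gallus, Larix, Otocyon, Papio, Secale, Triturus.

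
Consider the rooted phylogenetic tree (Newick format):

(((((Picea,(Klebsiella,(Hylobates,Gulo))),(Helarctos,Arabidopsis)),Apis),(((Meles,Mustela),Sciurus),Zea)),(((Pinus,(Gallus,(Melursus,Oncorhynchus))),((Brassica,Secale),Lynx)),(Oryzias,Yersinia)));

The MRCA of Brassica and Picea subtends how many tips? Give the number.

20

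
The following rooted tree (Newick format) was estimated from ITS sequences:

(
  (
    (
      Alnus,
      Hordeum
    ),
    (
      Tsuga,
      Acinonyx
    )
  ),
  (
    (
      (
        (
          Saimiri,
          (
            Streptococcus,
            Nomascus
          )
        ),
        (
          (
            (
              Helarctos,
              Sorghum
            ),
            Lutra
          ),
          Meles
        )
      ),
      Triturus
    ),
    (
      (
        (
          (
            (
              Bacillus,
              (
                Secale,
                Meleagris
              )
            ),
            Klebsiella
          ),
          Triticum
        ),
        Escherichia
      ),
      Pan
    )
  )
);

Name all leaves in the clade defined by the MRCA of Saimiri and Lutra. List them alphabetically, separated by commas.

Helarctos, Lutra, Meles, Nomascus, Saimiri, Sorghum, Streptococcus

Tracing Saimiri: it sits inside (Saimiri,(Streptococcus,Nomascus)).
Tracing Lutra: it sits inside ((Helarctos,Sorghum),Lutra).
The smallest clade enclosing both is ((Saimiri,(Streptococcus,Nomascus)),(((Helarctos,Sorghum),Lutra),Meles)); the answer is its 7 terminal taxa in alphabetical order.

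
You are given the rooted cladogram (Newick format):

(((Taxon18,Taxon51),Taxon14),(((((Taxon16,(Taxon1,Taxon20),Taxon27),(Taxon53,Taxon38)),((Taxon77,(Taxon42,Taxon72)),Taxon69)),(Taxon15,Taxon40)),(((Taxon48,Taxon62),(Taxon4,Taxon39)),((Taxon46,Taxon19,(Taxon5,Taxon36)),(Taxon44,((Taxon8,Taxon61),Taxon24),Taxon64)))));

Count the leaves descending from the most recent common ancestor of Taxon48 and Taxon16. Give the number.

25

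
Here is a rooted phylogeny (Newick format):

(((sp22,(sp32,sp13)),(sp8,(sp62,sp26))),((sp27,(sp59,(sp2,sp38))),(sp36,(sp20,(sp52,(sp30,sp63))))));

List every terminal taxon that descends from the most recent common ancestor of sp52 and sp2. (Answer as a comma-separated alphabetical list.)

sp2, sp20, sp27, sp30, sp36, sp38, sp52, sp59, sp63

Tracing sp52: it sits inside (sp52,(sp30,sp63)).
Tracing sp2: it sits inside (sp2,sp38).
The smallest clade enclosing both is ((sp27,(sp59,(sp2,sp38))),(sp36,(sp20,(sp52,(sp30,sp63))))); the answer is its 9 terminal taxa in alphabetical order.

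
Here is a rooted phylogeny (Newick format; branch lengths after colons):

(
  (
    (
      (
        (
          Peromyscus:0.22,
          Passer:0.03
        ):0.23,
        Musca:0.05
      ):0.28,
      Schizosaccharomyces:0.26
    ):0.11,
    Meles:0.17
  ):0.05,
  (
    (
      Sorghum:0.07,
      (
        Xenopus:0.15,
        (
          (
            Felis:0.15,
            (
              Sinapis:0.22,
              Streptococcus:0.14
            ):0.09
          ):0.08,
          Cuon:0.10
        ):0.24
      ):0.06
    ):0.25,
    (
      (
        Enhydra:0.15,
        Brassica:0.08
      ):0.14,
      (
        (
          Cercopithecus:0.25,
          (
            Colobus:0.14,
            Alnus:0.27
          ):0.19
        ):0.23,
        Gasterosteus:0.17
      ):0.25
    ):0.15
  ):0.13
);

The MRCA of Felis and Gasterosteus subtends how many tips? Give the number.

12

The MRCA of Felis and Gasterosteus is the node subtending ((Sorghum,(Xenopus,((Felis,(Sinapis,Streptococcus)),Cuon))),((Enhydra,Brassica),((Cercopithecus,(Colobus,Alnus)),Gasterosteus))).
That clade contains 12 terminal taxa: Alnus, Brassica, Cercopithecus, Colobus, Cuon, Enhydra, Felis, Gasterosteus, Sinapis, Sorghum, Streptococcus, Xenopus.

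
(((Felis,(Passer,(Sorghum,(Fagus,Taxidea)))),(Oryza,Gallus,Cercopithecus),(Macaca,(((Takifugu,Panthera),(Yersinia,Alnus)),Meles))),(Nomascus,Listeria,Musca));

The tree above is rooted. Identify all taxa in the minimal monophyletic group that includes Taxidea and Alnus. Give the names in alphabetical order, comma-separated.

Alnus, Cercopithecus, Fagus, Felis, Gallus, Macaca, Meles, Oryza, Panthera, Passer, Sorghum, Takifugu, Taxidea, Yersinia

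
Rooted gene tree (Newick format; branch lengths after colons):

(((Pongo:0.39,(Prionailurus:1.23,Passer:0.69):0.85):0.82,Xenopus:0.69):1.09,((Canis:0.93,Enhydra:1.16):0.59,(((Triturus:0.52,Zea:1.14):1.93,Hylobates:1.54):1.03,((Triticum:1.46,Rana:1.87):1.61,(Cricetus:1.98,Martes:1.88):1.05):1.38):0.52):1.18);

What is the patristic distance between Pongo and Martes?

The path runs Pongo → … → MRCA → … → Martes; the MRCA is the root of the tree.
Branch lengths along that path: 0.39 + 0.82 + 1.09 + 1.18 + 0.52 + 1.38 + 1.05 + 1.88 = 8.31.

8.31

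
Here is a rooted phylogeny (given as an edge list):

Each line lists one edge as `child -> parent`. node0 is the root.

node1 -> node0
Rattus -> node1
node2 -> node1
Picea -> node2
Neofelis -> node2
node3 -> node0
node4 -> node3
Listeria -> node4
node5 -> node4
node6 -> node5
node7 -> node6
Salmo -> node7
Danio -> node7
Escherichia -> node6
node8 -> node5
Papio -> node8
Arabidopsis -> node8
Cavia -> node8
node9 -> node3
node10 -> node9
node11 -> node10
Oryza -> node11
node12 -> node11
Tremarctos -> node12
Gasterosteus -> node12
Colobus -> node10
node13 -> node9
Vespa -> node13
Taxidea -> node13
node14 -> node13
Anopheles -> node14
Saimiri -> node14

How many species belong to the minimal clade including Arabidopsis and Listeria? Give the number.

7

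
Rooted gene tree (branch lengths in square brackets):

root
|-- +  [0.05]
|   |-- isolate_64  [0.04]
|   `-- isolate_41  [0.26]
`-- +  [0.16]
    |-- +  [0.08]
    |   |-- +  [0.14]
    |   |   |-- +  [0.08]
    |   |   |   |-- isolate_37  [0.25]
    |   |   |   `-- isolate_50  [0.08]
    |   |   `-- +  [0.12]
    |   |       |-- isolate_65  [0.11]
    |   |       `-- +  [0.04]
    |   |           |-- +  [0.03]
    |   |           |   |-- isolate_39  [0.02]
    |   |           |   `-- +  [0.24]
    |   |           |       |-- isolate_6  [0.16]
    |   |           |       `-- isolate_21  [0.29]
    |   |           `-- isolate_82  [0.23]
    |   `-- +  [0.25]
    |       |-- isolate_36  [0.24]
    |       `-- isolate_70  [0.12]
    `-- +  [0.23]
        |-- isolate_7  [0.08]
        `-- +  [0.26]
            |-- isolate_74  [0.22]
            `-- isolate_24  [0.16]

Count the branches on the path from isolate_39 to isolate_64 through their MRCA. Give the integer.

9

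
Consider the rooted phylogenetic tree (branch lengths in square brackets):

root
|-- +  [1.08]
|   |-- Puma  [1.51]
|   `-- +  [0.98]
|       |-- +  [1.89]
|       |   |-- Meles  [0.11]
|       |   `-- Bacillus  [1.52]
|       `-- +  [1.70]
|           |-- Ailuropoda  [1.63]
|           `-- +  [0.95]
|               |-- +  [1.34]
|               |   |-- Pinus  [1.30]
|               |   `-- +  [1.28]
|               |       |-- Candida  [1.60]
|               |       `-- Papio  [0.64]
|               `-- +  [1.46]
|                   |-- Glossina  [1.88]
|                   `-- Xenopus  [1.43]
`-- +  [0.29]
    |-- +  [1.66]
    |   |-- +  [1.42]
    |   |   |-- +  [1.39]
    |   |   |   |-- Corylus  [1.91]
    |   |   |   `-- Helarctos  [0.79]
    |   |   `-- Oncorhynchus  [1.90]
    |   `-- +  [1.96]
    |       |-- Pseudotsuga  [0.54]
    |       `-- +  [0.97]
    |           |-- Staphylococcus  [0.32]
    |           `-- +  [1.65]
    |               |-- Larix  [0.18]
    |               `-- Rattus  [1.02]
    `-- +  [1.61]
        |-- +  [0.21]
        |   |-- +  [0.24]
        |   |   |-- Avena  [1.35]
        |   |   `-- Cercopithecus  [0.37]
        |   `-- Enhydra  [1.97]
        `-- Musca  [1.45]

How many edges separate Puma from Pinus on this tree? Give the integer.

The MRCA of Puma and Pinus is the node subtending (Puma,((Meles,Bacillus),(Ailuropoda,((Pinus,(Candida,Papio)),(Glossina,Xenopus))))).
From Puma up to that node: 1 branch. From Pinus up to the same node: 5 branches. Total: 1 + 5 = 6.

6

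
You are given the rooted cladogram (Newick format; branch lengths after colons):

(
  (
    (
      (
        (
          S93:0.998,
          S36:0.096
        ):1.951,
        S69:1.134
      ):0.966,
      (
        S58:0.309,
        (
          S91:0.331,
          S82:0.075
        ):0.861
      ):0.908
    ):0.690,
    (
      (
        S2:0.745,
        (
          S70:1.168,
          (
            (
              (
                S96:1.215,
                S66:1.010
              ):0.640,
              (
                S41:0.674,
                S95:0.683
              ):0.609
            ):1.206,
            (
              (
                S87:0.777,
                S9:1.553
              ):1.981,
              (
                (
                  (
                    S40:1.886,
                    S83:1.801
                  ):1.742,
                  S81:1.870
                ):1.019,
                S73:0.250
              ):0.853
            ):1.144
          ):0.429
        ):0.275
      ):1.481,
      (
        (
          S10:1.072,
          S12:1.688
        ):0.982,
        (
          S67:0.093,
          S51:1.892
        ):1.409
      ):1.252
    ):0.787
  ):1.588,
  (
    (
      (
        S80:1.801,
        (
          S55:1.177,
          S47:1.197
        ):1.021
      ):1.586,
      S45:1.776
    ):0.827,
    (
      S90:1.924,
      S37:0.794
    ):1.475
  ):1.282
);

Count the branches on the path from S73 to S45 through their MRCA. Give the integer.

The MRCA of S73 and S45 is the root of the tree.
From S73 up to that node: 8 branches. From S45 up to the same node: 3 branches. Total: 8 + 3 = 11.

11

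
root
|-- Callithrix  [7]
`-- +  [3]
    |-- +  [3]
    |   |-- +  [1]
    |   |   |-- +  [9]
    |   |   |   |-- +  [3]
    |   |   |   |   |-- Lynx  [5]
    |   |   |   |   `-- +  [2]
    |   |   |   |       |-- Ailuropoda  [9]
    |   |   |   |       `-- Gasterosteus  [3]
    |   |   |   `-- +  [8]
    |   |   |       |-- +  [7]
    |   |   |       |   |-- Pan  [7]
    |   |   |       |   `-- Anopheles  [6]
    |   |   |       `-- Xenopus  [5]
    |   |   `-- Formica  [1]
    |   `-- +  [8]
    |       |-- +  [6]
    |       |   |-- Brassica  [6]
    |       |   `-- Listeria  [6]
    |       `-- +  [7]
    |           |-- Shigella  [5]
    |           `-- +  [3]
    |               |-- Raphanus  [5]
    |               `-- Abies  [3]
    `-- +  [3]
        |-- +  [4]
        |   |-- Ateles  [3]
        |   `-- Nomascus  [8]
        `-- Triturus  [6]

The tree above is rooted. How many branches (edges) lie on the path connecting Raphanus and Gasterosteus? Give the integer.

The MRCA of Raphanus and Gasterosteus is the node subtending ((((Lynx,(Ailuropoda,Gasterosteus)),((Pan,Anopheles),Xenopus)),Formica),((Brassica,Listeria),(Shigella,(Raphanus,Abies)))).
From Raphanus up to that node: 4 branches. From Gasterosteus up to the same node: 5 branches. Total: 4 + 5 = 9.

9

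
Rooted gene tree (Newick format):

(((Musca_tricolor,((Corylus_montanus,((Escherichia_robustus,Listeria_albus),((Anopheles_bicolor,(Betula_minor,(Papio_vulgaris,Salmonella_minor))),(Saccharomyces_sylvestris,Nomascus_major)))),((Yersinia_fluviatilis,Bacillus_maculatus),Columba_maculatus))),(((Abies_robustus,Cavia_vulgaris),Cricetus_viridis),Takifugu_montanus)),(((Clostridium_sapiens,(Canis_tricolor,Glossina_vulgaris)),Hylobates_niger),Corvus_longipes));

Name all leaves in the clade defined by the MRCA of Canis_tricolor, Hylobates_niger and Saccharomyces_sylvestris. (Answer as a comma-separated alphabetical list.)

Tracing Canis_tricolor: it sits inside (Canis_tricolor,Glossina_vulgaris).
Tracing Hylobates_niger: it sits inside ((Clostridium_sapiens,(Canis_tricolor,Glossina_vulgaris)),Hylobates_niger).
Tracing Saccharomyces_sylvestris: it sits inside (Saccharomyces_sylvestris,Nomascus_major).
The smallest clade enclosing all 3 is the whole tree (their MRCA is the root), so the answer is all 22 tips in alphabetical order.

Abies_robustus, Anopheles_bicolor, Bacillus_maculatus, Betula_minor, Canis_tricolor, Cavia_vulgaris, Clostridium_sapiens, Columba_maculatus, Corvus_longipes, Corylus_montanus, Cricetus_viridis, Escherichia_robustus, Glossina_vulgaris, Hylobates_niger, Listeria_albus, Musca_tricolor, Nomascus_major, Papio_vulgaris, Saccharomyces_sylvestris, Salmonella_minor, Takifugu_montanus, Yersinia_fluviatilis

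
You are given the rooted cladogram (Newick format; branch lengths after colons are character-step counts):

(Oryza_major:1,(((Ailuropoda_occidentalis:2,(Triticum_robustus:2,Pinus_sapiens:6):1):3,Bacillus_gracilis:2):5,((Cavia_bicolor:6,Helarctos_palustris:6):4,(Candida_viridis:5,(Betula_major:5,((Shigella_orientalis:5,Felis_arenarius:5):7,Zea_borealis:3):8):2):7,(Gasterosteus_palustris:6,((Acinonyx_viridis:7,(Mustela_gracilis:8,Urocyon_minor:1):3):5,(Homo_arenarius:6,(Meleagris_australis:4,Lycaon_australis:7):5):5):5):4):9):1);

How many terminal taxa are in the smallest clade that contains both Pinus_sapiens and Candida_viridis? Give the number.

The MRCA of Pinus_sapiens and Candida_viridis is the node subtending (((Ailuropoda_occidentalis,(Triticum_robustus,Pinus_sapiens)),Bacillus_gracilis),((Cavia_bicolor,Helarctos_palustris),(Candida_viridis,(Betula_major,((Shigella_orientalis,Felis_arenarius),Zea_borealis))),(Gasterosteus_palustris,((Acinonyx_viridis,(Mustela_gracilis,Urocyon_minor)),(Homo_arenarius,(Meleagris_australis,Lycaon_australis)))))).
That clade contains 18 terminal taxa: Acinonyx_viridis, Ailuropoda_occidentalis, Bacillus_gracilis, Betula_major, Candida_viridis, Cavia_bicolor, Felis_arenarius, Gasterosteus_palustris, Helarctos_palustris, Homo_arenarius, Lycaon_australis, Meleagris_australis, Mustela_gracilis, Pinus_sapiens, Shigella_orientalis, Triticum_robustus, Urocyon_minor, Zea_borealis.

18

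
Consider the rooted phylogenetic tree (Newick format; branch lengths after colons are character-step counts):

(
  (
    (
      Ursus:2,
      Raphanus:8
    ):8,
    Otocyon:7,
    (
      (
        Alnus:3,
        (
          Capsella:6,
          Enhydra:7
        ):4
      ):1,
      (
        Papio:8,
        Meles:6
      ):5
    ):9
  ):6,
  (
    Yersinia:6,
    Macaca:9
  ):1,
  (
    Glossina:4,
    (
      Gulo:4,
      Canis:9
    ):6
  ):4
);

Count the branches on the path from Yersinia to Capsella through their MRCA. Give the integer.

7

The MRCA of Yersinia and Capsella is the root of the tree.
From Yersinia up to that node: 2 branches. From Capsella up to the same node: 5 branches. Total: 2 + 5 = 7.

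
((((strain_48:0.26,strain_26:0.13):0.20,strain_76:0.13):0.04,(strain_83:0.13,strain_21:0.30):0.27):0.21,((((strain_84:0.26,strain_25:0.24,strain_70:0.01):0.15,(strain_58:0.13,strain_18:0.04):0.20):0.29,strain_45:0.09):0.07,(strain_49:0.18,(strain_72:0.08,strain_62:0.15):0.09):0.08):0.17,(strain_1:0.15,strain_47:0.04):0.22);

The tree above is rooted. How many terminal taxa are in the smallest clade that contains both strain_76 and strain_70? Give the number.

16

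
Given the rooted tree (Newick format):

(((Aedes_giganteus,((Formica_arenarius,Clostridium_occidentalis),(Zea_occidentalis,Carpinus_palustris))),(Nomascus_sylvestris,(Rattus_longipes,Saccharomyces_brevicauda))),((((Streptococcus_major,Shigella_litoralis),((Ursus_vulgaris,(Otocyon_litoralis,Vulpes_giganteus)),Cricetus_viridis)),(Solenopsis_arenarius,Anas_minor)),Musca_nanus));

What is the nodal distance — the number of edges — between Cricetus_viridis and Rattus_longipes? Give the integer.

9

The MRCA of Cricetus_viridis and Rattus_longipes is the root of the tree.
From Cricetus_viridis up to that node: 5 branches. From Rattus_longipes up to the same node: 4 branches. Total: 5 + 4 = 9.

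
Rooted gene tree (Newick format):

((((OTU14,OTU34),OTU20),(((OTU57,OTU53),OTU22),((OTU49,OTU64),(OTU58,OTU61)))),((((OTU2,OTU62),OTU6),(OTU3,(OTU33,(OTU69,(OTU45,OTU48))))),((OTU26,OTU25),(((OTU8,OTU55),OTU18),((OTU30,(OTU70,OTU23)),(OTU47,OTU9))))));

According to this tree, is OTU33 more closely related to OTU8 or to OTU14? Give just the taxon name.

The MRCA of OTU33 and OTU8 subtends ((((OTU2,OTU62),OTU6),(OTU3,(OTU33,(OTU69,(OTU45,OTU48))))),((OTU26,OTU25),(((OTU8,OTU55),OTU18),((OTU30,(OTU70,OTU23)),(OTU47,OTU9))))) (18 taxa).
The MRCA of OTU33 and OTU14 is the root, subtending the entire tree (28 taxa).
The first is nested inside the second, so OTU33 shares a more recent common ancestor with OTU8.

OTU8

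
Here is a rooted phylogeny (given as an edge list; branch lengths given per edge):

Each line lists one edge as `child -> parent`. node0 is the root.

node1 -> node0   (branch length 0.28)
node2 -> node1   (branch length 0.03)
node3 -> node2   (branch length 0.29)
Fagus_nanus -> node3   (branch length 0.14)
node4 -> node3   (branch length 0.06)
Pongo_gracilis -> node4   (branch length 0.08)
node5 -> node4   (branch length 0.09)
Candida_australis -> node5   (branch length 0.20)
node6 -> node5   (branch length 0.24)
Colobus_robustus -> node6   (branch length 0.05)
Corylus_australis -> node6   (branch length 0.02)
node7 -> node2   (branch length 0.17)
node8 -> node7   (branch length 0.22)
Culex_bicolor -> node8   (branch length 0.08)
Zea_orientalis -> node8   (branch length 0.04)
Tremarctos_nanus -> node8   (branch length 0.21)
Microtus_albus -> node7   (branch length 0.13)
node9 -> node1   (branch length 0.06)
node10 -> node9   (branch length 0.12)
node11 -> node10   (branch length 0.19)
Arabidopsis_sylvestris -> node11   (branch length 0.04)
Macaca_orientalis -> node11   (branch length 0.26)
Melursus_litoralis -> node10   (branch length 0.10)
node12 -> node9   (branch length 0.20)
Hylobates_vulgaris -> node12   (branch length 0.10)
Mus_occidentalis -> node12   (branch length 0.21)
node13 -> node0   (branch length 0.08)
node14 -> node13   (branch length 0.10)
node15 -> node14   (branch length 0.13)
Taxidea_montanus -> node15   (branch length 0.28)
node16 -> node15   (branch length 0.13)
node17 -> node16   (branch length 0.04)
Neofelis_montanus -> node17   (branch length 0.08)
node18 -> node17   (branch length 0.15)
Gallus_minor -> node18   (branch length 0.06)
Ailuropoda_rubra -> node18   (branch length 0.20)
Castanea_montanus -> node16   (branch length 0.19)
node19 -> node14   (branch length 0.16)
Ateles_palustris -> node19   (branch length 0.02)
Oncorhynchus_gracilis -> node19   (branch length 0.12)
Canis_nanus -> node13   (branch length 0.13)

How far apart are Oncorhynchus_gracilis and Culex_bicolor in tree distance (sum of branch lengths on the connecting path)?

The path runs Oncorhynchus_gracilis → … → MRCA → … → Culex_bicolor; the MRCA is the root of the tree.
Branch lengths along that path: 0.12 + 0.16 + 0.10 + 0.08 + 0.28 + 0.03 + 0.17 + 0.22 + 0.08 = 1.24.

1.24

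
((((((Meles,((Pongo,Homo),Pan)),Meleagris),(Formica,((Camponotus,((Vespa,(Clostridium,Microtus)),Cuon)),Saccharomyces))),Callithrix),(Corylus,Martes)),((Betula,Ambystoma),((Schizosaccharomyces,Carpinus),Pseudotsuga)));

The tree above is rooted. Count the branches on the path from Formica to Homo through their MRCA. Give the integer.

7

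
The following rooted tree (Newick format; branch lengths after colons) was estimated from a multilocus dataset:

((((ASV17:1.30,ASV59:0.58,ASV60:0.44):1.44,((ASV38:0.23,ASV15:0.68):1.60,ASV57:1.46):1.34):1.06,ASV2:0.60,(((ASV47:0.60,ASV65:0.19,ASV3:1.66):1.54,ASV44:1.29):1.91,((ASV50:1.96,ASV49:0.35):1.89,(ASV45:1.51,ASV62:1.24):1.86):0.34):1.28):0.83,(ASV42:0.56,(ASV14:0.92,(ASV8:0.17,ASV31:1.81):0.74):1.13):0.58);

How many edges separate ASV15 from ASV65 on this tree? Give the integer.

The MRCA of ASV15 and ASV65 is the node subtending (((ASV17,ASV59,ASV60),((ASV38,ASV15),ASV57)),ASV2,(((ASV47,ASV65,ASV3),ASV44),((ASV50,ASV49),(ASV45,ASV62)))).
From ASV15 up to that node: 4 branches. From ASV65 up to the same node: 4 branches. Total: 4 + 4 = 8.

8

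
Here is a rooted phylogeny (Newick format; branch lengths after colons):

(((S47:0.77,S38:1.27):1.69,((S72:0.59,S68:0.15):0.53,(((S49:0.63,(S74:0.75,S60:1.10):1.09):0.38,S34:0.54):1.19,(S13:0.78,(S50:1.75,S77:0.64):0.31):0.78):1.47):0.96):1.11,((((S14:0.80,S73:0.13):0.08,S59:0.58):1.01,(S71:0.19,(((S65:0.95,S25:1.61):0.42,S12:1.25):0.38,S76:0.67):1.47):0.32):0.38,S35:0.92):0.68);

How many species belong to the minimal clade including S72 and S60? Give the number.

9

The MRCA of S72 and S60 is the node subtending ((S72,S68),(((S49,(S74,S60)),S34),(S13,(S50,S77)))).
That clade contains 9 terminal taxa: S13, S34, S49, S50, S60, S68, S72, S74, S77.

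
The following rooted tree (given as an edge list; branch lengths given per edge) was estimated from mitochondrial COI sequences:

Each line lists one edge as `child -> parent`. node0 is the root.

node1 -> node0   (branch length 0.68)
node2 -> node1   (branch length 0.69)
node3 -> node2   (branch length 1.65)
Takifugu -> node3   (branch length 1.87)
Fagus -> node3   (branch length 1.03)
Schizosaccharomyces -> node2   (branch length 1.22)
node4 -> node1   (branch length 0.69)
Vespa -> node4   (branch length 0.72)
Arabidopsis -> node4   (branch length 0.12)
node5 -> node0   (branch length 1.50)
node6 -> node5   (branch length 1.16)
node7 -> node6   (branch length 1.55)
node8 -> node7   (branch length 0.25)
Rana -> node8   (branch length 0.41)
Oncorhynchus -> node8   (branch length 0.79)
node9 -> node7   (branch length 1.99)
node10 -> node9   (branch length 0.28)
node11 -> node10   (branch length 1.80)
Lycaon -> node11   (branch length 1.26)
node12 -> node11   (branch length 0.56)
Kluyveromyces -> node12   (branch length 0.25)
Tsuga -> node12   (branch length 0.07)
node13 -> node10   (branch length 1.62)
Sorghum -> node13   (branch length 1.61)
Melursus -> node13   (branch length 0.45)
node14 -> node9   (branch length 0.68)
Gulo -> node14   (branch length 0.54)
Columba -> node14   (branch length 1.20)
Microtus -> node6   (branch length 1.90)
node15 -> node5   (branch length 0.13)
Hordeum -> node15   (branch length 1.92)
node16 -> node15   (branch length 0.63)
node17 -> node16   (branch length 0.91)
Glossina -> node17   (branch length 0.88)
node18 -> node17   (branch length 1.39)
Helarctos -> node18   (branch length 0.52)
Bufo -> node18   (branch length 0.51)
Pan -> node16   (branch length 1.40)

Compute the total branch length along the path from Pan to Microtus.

5.22

The path runs Pan → … → MRCA → … → Microtus; the MRCA is the node subtending ((((Rana,Oncorhynchus),(((Lycaon,(Kluyveromyces,Tsuga)),(Sorghum,Melursus)),(Gulo,Columba))),Microtus),(Hordeum,((Glossina,(Helarctos,Bufo)),Pan))).
Branch lengths along that path: 1.40 + 0.63 + 0.13 + 1.16 + 1.90 = 5.22.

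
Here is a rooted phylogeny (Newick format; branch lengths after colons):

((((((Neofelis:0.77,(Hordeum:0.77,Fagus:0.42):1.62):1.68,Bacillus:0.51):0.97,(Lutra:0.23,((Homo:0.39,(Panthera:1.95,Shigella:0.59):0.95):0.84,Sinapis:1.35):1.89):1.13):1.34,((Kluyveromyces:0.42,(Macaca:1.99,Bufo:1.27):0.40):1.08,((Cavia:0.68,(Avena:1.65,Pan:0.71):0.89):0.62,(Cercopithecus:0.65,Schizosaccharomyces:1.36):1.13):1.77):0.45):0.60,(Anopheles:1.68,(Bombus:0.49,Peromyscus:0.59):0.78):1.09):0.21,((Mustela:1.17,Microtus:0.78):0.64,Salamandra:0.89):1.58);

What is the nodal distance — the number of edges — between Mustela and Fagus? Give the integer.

The MRCA of Mustela and Fagus is the root of the tree.
From Mustela up to that node: 3 branches. From Fagus up to the same node: 7 branches. Total: 3 + 7 = 10.

10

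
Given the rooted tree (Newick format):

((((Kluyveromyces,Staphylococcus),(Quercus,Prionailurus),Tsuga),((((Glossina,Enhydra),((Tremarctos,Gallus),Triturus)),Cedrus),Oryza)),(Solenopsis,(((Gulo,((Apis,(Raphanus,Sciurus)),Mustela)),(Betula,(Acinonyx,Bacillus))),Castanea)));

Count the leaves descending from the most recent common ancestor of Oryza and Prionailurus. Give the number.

The MRCA of Oryza and Prionailurus is the node subtending (((Kluyveromyces,Staphylococcus),(Quercus,Prionailurus),Tsuga),((((Glossina,Enhydra),((Tremarctos,Gallus),Triturus)),Cedrus),Oryza)).
That clade contains 12 terminal taxa: Cedrus, Enhydra, Gallus, Glossina, Kluyveromyces, Oryza, Prionailurus, Quercus, Staphylococcus, Tremarctos, Triturus, Tsuga.

12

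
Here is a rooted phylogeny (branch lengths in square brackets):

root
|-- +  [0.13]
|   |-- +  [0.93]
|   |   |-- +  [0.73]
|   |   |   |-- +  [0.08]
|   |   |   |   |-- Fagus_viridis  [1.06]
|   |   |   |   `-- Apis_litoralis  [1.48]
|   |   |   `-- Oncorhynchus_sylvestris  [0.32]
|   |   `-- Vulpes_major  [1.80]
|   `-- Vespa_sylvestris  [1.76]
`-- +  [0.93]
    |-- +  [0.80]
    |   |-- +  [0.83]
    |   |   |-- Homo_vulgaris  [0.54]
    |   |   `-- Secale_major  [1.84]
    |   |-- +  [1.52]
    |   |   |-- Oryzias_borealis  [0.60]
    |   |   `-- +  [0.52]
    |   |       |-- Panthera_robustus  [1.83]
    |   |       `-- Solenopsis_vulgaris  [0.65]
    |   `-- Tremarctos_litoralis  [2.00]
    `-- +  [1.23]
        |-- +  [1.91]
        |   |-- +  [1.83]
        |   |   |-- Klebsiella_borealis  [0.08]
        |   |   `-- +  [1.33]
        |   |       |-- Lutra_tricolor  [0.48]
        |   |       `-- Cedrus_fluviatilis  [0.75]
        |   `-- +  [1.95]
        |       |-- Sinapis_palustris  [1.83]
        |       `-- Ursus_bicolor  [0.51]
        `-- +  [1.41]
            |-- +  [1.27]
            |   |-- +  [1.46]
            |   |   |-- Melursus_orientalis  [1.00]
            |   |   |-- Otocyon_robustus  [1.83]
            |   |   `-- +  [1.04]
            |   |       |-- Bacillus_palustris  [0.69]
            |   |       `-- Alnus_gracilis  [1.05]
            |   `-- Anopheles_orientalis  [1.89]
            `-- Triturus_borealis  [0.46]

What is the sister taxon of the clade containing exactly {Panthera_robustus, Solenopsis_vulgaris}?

Oryzias_borealis

The clade containing exactly {Panthera_robustus, Solenopsis_vulgaris} attaches to the tree at the node subtending (Oryzias_borealis,(Panthera_robustus,Solenopsis_vulgaris)).
The other lineage descending from that same node — the sister group — is the single tip Oryzias_borealis.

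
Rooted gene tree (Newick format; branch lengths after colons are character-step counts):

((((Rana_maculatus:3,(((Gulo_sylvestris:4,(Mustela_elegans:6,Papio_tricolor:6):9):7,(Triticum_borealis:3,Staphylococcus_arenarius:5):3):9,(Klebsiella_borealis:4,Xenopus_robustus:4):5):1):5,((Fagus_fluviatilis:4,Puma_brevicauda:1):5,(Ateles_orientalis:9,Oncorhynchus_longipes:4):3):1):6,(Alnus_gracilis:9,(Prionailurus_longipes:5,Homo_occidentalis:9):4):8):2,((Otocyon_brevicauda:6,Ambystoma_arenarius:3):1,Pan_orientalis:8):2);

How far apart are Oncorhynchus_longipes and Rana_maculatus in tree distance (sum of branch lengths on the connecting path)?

The path runs Oncorhynchus_longipes → … → MRCA → … → Rana_maculatus; the MRCA is the node subtending ((Rana_maculatus,(((Gulo_sylvestris,(Mustela_elegans,Papio_tricolor)),(Triticum_borealis,Staphylococcus_arenarius)),(Klebsiella_borealis,Xenopus_robustus))),((Fagus_fluviatilis,Puma_brevicauda),(Ateles_orientalis,Oncorhynchus_longipes))).
Branch lengths along that path: 4 + 3 + 1 + 5 + 3 = 16.

16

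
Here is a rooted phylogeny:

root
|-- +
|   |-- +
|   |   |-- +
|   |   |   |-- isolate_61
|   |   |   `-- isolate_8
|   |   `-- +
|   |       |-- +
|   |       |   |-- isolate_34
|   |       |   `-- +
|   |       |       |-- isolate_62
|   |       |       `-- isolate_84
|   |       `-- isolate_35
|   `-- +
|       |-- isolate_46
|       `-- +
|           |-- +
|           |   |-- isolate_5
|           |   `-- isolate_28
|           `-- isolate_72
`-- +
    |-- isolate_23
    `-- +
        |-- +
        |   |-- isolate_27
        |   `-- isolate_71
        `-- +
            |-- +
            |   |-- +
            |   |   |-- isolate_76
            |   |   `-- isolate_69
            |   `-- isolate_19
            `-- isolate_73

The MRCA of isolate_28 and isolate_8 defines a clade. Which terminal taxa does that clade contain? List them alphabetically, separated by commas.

Tracing isolate_28: it sits inside (isolate_5,isolate_28).
Tracing isolate_8: it sits inside (isolate_61,isolate_8).
The smallest clade enclosing both is (((isolate_61,isolate_8),((isolate_34,(isolate_62,isolate_84)),isolate_35)),(isolate_46,((isolate_5,isolate_28),isolate_72))); the answer is its 10 terminal taxa in alphabetical order.

isolate_28, isolate_34, isolate_35, isolate_46, isolate_5, isolate_61, isolate_62, isolate_72, isolate_8, isolate_84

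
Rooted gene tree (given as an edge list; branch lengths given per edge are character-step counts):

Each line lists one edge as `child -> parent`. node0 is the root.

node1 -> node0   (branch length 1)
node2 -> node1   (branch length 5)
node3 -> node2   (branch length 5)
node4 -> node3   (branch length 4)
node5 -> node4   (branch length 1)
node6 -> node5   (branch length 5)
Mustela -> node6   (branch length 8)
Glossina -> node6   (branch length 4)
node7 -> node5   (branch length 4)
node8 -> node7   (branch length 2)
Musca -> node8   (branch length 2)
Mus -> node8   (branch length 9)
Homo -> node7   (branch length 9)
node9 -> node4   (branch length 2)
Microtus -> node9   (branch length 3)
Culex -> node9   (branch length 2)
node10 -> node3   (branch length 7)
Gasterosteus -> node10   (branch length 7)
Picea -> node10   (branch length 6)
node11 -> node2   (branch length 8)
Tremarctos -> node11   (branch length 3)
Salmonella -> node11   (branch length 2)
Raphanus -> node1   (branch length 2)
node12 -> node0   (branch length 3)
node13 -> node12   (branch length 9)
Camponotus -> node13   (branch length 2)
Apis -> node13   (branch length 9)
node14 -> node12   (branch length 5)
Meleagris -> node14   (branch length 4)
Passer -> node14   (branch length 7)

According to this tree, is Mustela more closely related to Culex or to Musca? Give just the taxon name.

The MRCA of Mustela and Musca subtends ((Mustela,Glossina),((Musca,Mus),Homo)) (5 taxa).
The MRCA of Mustela and Culex subtends (((Mustela,Glossina),((Musca,Mus),Homo)),(Microtus,Culex)) (7 taxa).
The first is nested inside the second, so Mustela shares a more recent common ancestor with Musca.

Musca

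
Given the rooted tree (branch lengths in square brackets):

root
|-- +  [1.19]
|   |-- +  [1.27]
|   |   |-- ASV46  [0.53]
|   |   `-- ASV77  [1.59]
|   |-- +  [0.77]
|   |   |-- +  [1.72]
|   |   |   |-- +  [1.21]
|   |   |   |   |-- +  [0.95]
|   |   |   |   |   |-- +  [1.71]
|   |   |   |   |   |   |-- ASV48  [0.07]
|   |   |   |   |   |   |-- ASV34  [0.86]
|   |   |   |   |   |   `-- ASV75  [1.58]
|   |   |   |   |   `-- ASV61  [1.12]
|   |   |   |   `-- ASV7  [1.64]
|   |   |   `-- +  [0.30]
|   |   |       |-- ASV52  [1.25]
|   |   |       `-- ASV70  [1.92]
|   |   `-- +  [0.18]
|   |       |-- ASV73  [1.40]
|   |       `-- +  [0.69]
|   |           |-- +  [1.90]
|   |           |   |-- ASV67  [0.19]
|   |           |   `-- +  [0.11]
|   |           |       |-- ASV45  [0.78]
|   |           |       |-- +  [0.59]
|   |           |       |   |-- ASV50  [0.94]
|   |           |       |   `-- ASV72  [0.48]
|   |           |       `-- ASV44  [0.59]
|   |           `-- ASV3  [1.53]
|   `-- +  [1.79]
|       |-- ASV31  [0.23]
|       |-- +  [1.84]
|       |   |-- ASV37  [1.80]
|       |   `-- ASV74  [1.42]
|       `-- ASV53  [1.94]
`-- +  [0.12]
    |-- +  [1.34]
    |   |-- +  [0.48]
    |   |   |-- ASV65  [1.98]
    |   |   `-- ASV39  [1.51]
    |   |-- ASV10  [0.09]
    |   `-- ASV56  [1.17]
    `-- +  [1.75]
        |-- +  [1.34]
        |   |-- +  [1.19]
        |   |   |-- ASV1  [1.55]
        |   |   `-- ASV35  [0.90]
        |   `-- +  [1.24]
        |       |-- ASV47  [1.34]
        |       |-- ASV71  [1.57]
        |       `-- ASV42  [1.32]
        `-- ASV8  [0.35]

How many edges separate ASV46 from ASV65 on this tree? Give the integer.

The MRCA of ASV46 and ASV65 is the root of the tree.
From ASV46 up to that node: 3 branches. From ASV65 up to the same node: 4 branches. Total: 3 + 4 = 7.

7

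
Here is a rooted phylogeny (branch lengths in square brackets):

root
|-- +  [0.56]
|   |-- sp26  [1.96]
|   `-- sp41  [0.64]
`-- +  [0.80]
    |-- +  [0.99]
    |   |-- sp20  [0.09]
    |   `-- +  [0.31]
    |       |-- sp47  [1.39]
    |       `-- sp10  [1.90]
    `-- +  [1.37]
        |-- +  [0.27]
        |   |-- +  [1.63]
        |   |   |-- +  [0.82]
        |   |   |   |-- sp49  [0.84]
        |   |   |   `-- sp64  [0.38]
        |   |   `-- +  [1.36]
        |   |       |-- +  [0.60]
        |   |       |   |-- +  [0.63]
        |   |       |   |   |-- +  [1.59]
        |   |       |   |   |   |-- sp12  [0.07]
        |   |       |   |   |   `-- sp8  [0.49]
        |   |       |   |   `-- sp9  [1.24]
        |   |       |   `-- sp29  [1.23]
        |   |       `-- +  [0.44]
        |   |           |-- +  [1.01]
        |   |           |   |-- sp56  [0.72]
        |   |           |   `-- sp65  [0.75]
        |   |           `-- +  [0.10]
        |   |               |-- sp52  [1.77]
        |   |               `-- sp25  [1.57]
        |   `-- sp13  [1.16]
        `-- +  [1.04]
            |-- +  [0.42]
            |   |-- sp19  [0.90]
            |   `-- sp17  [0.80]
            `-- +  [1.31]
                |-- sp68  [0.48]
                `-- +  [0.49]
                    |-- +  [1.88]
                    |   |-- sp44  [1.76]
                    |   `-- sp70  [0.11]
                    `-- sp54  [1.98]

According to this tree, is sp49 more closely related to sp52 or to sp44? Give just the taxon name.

sp52

The MRCA of sp49 and sp52 subtends ((sp49,sp64),((((sp12,sp8),sp9),sp29),((sp56,sp65),(sp52,sp25)))) (10 taxa).
The MRCA of sp49 and sp44 subtends ((((sp49,sp64),((((sp12,sp8),sp9),sp29),((sp56,sp65),(sp52,sp25)))),sp13),((sp19,sp17),(sp68,((sp44,sp70),sp54)))) (17 taxa).
The first is nested inside the second, so sp49 shares a more recent common ancestor with sp52.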